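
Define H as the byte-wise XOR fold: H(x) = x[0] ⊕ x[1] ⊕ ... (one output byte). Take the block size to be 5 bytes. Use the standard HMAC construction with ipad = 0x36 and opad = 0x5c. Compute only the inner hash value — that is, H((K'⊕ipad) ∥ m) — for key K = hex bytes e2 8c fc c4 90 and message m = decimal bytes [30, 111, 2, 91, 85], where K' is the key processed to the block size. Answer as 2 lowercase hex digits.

Key hex bytes e2 8c fc c4 90 is exactly B = 5 bytes: K' = e2 8c fc c4 90.
K' ⊕ ipad = d4 ba ca f2 a6.
Inner input = d4 ba ca f2 a6 ∥ 1e 6f 02 5b 55.
Inner hash: XOR d4⊕ba⊕ca⊕f2⊕a6⊕1e⊕6f⊕02⊕5b⊕55 = 8d.

8d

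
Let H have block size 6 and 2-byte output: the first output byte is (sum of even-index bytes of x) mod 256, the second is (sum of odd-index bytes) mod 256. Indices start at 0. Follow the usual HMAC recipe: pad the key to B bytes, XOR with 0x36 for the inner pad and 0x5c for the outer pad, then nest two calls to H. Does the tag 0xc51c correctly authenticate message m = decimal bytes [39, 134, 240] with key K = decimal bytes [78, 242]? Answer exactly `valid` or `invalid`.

Key decimal bytes [78, 242] = 4e f2 is 2 bytes ≤ B = 6; zero-pad to 6 bytes: K' = 4e f2 00 00 00 00.
K' ⊕ ipad = 78 c4 36 36 36 36; K' ⊕ opad = 12 ae 5c 5c 5c 5c.
Inner hash: even-index sum = 507 mod 256 = 251; odd-index sum = 438 mod 256 = 182 → fb b6.
Outer hash (recomputed tag): even-index sum = 453 mod 256 = 197; odd-index sum = 540 mod 256 = 28 → c5 1c.
Recomputed tag = c51c; claimed = c51c → match.

valid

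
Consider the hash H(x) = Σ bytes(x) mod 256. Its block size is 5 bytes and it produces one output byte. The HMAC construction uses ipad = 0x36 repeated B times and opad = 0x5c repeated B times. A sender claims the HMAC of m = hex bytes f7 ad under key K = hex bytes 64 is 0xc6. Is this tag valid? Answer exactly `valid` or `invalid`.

invalid

Key hex bytes 64 is 1 byte ≤ B = 5; zero-pad to 5 bytes: K' = 64 00 00 00 00.
K' ⊕ ipad = 52 36 36 36 36; K' ⊕ opad = 38 5c 5c 5c 5c.
Inner hash: sum = 82+54+54+54+54+247+173 = 718; mod 256 = 206 → ce.
Outer hash (recomputed tag): sum = 56+92+92+92+92+206 = 630; mod 256 = 118 → 76.
Recomputed tag = 76; claimed = c6 → mismatch.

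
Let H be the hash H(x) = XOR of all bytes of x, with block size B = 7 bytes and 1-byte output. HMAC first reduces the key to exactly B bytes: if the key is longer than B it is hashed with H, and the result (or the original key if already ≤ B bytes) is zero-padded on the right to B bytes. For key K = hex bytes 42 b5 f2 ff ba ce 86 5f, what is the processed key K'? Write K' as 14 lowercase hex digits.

|K| = 8 > B = 7, so first hash the key.
H(K): XOR 42⊕b5⊕f2⊕ff⊕ba⊕ce⊕86⊕5f = 57.
Zero-pad H(K) = 57 to 7 bytes: K' = 57 00 00 00 00 00 00.

57000000000000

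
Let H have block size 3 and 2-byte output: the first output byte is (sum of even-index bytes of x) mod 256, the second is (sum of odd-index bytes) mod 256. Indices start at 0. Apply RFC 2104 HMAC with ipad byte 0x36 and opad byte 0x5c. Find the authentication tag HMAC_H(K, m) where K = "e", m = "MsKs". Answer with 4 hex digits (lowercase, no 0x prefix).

Key "e" = 65 is 1 byte ≤ B = 3; zero-pad to 3 bytes: K' = 65 00 00.
K' ⊕ ipad = 53 36 36.  K' ⊕ opad = 39 5c 5c.
Inner input = (K'⊕ipad) ∥ m = 53 36 36 ∥ 4d 73 4b 73.
Inner hash: even-index sum = 367 mod 256 = 111; odd-index sum = 206 mod 256 = 206 → 6f ce.
Outer input = (K'⊕opad) ∥ inner = 39 5c 5c ∥ 6f ce.
Outer hash (tag): even-index sum = 355 mod 256 = 99; odd-index sum = 203 mod 256 = 203 → 63 cb.

63cb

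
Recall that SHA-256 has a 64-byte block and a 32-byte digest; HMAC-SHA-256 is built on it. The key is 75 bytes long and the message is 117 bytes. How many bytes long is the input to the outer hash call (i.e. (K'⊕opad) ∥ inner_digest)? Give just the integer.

96

Key is 75 > 64 bytes, so it is hashed to 32 bytes then zero-padded to 64: |K'| = 64.
Outer input = (K'⊕opad) ∥ H(inner) → 64 + 32 = 96 bytes.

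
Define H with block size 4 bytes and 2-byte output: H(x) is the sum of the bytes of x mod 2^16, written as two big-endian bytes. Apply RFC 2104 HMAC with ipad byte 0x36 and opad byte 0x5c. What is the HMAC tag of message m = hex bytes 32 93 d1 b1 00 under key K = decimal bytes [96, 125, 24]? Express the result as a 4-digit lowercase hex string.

Key decimal bytes [96, 125, 24] = 60 7d 18 is 3 bytes ≤ B = 4; zero-pad to 4 bytes: K' = 60 7d 18 00.
K' ⊕ ipad = 56 4b 2e 36.  K' ⊕ opad = 3c 21 44 5c.
Inner input = (K'⊕ipad) ∥ m = 56 4b 2e 36 ∥ 32 93 d1 b1 00.
Inner hash: sum = 86+75+46+54+50+147+209+177+0 = 844 → 03 4c.
Outer input = (K'⊕opad) ∥ inner = 3c 21 44 5c ∥ 03 4c.
Outer hash (tag): sum = 60+33+68+92+3+76 = 332 → 01 4c.

014c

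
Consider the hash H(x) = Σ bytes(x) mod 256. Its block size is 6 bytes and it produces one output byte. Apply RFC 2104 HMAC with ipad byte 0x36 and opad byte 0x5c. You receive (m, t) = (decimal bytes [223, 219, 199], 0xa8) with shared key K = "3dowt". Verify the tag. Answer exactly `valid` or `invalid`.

Key "3dowt" = 33 64 6f 77 74 is 5 bytes ≤ B = 6; zero-pad to 6 bytes: K' = 33 64 6f 77 74 00.
K' ⊕ ipad = 05 52 59 41 42 36; K' ⊕ opad = 6f 38 33 2b 28 5c.
Inner hash: sum = 5+82+89+65+66+54+223+219+199 = 1002; mod 256 = 234 → ea.
Outer hash (recomputed tag): sum = 111+56+51+43+40+92+234 = 627; mod 256 = 115 → 73.
Recomputed tag = 73; claimed = a8 → mismatch.

invalid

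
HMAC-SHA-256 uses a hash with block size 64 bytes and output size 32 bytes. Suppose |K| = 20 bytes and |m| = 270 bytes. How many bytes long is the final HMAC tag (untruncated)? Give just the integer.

The tag is one SHA-256 digest: 32 bytes.

32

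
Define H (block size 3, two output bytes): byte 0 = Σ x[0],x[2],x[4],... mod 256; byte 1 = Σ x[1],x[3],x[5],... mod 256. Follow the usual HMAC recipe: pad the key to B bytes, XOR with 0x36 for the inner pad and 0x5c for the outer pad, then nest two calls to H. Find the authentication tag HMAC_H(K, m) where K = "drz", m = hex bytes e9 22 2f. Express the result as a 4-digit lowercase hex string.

baee

Key "drz" = 64 72 7a is exactly B = 3 bytes: K' = 64 72 7a.
K' ⊕ ipad = 52 44 4c.  K' ⊕ opad = 38 2e 26.
Inner input = (K'⊕ipad) ∥ m = 52 44 4c ∥ e9 22 2f.
Inner hash: even-index sum = 192 mod 256 = 192; odd-index sum = 348 mod 256 = 92 → c0 5c.
Outer input = (K'⊕opad) ∥ inner = 38 2e 26 ∥ c0 5c.
Outer hash (tag): even-index sum = 186 mod 256 = 186; odd-index sum = 238 mod 256 = 238 → ba ee.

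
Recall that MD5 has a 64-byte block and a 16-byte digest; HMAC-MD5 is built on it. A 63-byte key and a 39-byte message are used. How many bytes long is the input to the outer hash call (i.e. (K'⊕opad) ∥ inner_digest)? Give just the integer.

Key is 63 ≤ 64 bytes, zero-padded: |K'| = 64.
Outer input = (K'⊕opad) ∥ H(inner) → 64 + 16 = 80 bytes.

80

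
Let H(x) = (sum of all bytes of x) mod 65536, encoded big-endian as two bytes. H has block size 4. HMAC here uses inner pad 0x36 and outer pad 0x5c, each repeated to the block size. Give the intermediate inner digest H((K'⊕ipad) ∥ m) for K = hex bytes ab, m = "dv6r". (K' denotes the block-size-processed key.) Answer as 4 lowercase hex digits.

02c1

Key hex bytes ab is 1 byte ≤ B = 4; zero-pad to 4 bytes: K' = ab 00 00 00.
K' ⊕ ipad = 9d 36 36 36.
Inner input = 9d 36 36 36 ∥ 64 76 36 72.
Inner hash: sum = 157+54+54+54+100+118+54+114 = 705 → 02 c1.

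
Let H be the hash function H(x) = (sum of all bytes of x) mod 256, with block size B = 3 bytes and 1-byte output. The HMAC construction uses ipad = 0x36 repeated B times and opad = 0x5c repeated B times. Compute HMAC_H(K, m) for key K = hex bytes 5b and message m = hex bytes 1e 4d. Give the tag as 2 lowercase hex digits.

03

Key hex bytes 5b is 1 byte ≤ B = 3; zero-pad to 3 bytes: K' = 5b 00 00.
K' ⊕ ipad = 6d 36 36.  K' ⊕ opad = 07 5c 5c.
Inner input = (K'⊕ipad) ∥ m = 6d 36 36 ∥ 1e 4d.
Inner hash: sum = 109+54+54+30+77 = 324; mod 256 = 68 → 44.
Outer input = (K'⊕opad) ∥ inner = 07 5c 5c ∥ 44.
Outer hash (tag): sum = 7+92+92+68 = 259; mod 256 = 3 → 03.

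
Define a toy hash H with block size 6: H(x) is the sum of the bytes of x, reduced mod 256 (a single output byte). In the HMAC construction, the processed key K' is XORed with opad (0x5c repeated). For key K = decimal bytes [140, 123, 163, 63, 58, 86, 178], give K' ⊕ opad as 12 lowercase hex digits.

775c5c5c5c5c

Key decimal bytes [140, 123, 163, 63, 58, 86, 178] = 8c 7b a3 3f 3a 56 b2 is 7 bytes > B = 6, so hash it first: H(key) = 2b, then zero-pad to 6 bytes: K' = 2b 00 00 00 00 00.
XOR each byte with 0x5c: 2b⊕5c=77, 00⊕5c=5c, 00⊕5c=5c, 00⊕5c=5c, 00⊕5c=5c, 00⊕5c=5c.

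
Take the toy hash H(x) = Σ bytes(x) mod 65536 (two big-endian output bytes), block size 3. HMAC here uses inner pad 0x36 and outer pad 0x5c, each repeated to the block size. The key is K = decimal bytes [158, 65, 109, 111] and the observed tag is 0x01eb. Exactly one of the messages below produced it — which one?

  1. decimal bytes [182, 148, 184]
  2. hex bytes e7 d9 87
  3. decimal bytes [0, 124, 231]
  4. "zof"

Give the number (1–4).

Key decimal bytes [158, 65, 109, 111] = 9e 41 6d 6f is 4 bytes > B = 3, so hash it first: H(key) = 01 bb, then zero-pad to 3 bytes: K' = 01 bb 00.
K' ⊕ ipad = 37 8d 36; K' ⊕ opad = 5d e7 5c.
m1: inner = H(37 8d 36 b6 94 b8) = 02 fc; tag = H(5d e7 5c 02 fc) = 029e
m2: inner = H(37 8d 36 e7 d9 87) = 03 41; tag = H(5d e7 5c 03 41) = 01e4
m3: inner = H(37 8d 36 00 7c e7) = 02 5d; tag = H(5d e7 5c 02 5d) = 01ff
m4: inner = H(37 8d 36 7a 6f 66) = 02 49; tag = H(5d e7 5c 02 49) = 01eb ← matches

4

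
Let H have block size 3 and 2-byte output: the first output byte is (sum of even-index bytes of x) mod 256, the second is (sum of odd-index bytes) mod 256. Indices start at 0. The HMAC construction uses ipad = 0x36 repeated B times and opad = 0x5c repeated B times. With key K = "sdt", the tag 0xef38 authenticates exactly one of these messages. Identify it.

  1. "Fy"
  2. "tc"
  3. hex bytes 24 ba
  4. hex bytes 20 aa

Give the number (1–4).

Key "sdt" = 73 64 74 is exactly B = 3 bytes: K' = 73 64 74.
K' ⊕ ipad = 45 52 42; K' ⊕ opad = 2f 38 28.
m1: inner = H(45 52 42 46 79) = 00 98; tag = H(2f 38 28 00 98) = ef38 ← matches
m2: inner = H(45 52 42 74 63) = ea c6; tag = H(2f 38 28 ea c6) = 1d22
m3: inner = H(45 52 42 24 ba) = 41 76; tag = H(2f 38 28 41 76) = cd79
m4: inner = H(45 52 42 20 aa) = 31 72; tag = H(2f 38 28 31 72) = c969

1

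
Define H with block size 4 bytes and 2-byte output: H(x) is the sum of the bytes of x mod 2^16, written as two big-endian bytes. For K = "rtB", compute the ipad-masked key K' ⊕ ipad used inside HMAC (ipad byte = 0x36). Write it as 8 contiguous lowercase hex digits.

44427436

Key "rtB" = 72 74 42 is 3 bytes ≤ B = 4; zero-pad to 4 bytes: K' = 72 74 42 00.
XOR each byte with 0x36: 72⊕36=44, 74⊕36=42, 42⊕36=74, 00⊕36=36.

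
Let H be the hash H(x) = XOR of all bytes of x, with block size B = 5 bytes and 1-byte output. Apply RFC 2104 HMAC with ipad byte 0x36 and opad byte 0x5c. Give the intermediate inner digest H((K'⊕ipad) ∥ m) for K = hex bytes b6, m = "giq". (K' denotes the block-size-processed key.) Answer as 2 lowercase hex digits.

ff

Key hex bytes b6 is 1 byte ≤ B = 5; zero-pad to 5 bytes: K' = b6 00 00 00 00.
K' ⊕ ipad = 80 36 36 36 36.
Inner input = 80 36 36 36 36 ∥ 67 69 71.
Inner hash: XOR 80⊕36⊕36⊕36⊕36⊕67⊕69⊕71 = ff.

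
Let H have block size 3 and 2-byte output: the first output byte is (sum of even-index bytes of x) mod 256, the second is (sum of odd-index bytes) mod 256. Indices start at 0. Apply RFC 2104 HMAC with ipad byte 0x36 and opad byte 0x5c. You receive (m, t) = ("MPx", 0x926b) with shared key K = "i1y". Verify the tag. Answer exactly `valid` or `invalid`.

Key "i1y" = 69 31 79 is exactly B = 3 bytes: K' = 69 31 79.
K' ⊕ ipad = 5f 07 4f; K' ⊕ opad = 35 6d 25.
Inner hash: even-index sum = 254 mod 256 = 254; odd-index sum = 204 mod 256 = 204 → fe cc.
Outer hash (recomputed tag): even-index sum = 294 mod 256 = 38; odd-index sum = 363 mod 256 = 107 → 26 6b.
Recomputed tag = 266b; claimed = 926b → mismatch.

invalid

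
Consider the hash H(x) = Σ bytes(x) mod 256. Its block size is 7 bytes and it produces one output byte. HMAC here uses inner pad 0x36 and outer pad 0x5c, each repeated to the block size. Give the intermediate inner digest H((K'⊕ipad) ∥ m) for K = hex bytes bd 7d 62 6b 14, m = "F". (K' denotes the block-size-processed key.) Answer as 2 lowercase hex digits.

Key hex bytes bd 7d 62 6b 14 is 5 bytes ≤ B = 7; zero-pad to 7 bytes: K' = bd 7d 62 6b 14 00 00.
K' ⊕ ipad = 8b 4b 54 5d 22 36 36.
Inner input = 8b 4b 54 5d 22 36 36 ∥ 46.
Inner hash: sum = 139+75+84+93+34+54+54+70 = 603; mod 256 = 91 → 5b.

5b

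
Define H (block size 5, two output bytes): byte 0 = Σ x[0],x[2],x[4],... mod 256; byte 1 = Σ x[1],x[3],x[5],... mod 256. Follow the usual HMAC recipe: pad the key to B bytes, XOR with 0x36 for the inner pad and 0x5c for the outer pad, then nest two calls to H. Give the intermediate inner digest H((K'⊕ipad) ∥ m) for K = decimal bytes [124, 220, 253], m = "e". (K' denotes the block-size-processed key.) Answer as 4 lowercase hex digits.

Key decimal bytes [124, 220, 253] = 7c dc fd is 3 bytes ≤ B = 5; zero-pad to 5 bytes: K' = 7c dc fd 00 00.
K' ⊕ ipad = 4a ea cb 36 36.
Inner input = 4a ea cb 36 36 ∥ 65.
Inner hash: even-index sum = 331 mod 256 = 75; odd-index sum = 389 mod 256 = 133 → 4b 85.

4b85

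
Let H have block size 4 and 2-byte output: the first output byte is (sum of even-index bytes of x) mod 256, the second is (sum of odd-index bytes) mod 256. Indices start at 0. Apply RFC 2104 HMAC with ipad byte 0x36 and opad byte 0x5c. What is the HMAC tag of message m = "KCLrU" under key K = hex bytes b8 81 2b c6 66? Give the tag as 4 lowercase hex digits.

12d3

Key hex bytes b8 81 2b c6 66 is 5 bytes > B = 4, so hash it first: H(key) = 49 47, then zero-pad to 4 bytes: K' = 49 47 00 00.
K' ⊕ ipad = 7f 71 36 36.  K' ⊕ opad = 15 1b 5c 5c.
Inner input = (K'⊕ipad) ∥ m = 7f 71 36 36 ∥ 4b 43 4c 72 55.
Inner hash: even-index sum = 417 mod 256 = 161; odd-index sum = 348 mod 256 = 92 → a1 5c.
Outer input = (K'⊕opad) ∥ inner = 15 1b 5c 5c ∥ a1 5c.
Outer hash (tag): even-index sum = 274 mod 256 = 18; odd-index sum = 211 mod 256 = 211 → 12 d3.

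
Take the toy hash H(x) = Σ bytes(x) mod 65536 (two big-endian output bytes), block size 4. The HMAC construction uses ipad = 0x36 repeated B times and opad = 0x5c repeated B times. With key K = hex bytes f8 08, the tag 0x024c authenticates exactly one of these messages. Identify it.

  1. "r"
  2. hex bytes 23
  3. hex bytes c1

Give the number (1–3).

2

Key hex bytes f8 08 is 2 bytes ≤ B = 4; zero-pad to 4 bytes: K' = f8 08 00 00.
K' ⊕ ipad = ce 3e 36 36; K' ⊕ opad = a4 54 5c 5c.
m1: inner = H(ce 3e 36 36 72) = 01 ea; tag = H(a4 54 5c 5c 01 ea) = 029b
m2: inner = H(ce 3e 36 36 23) = 01 9b; tag = H(a4 54 5c 5c 01 9b) = 024c ← matches
m3: inner = H(ce 3e 36 36 c1) = 02 39; tag = H(a4 54 5c 5c 02 39) = 01eb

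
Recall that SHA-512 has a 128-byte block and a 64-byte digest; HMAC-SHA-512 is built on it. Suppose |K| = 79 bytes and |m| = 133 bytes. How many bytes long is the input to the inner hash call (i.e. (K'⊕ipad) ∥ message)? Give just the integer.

261

Key is 79 ≤ 128 bytes, zero-padded: |K'| = 128.
Inner input = (K'⊕ipad) ∥ m → 128 + 133 = 261 bytes.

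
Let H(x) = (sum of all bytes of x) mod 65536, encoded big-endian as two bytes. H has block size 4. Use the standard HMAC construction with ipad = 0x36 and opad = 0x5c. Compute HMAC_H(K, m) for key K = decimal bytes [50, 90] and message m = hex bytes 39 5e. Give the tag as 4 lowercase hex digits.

01a0

Key decimal bytes [50, 90] = 32 5a is 2 bytes ≤ B = 4; zero-pad to 4 bytes: K' = 32 5a 00 00.
K' ⊕ ipad = 04 6c 36 36.  K' ⊕ opad = 6e 06 5c 5c.
Inner input = (K'⊕ipad) ∥ m = 04 6c 36 36 ∥ 39 5e.
Inner hash: sum = 4+108+54+54+57+94 = 371 → 01 73.
Outer input = (K'⊕opad) ∥ inner = 6e 06 5c 5c ∥ 01 73.
Outer hash (tag): sum = 110+6+92+92+1+115 = 416 → 01 a0.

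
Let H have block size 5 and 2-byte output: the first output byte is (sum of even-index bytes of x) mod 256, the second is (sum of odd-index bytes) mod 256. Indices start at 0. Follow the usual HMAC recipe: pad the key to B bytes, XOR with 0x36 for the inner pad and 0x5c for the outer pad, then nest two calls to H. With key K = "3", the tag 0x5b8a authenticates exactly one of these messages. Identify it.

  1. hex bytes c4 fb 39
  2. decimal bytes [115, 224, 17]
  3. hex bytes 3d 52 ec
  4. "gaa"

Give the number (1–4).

Key "3" = 33 is 1 byte ≤ B = 5; zero-pad to 5 bytes: K' = 33 00 00 00 00.
K' ⊕ ipad = 05 36 36 36 36; K' ⊕ opad = 6f 5c 5c 5c 5c.
m1: inner = H(05 36 36 36 36 c4 fb 39) = 6c 69; tag = H(6f 5c 5c 5c 5c 6c 69) = 9024
m2: inner = H(05 36 36 36 36 73 e0 11) = 51 f0; tag = H(6f 5c 5c 5c 5c 51 f0) = 1709
m3: inner = H(05 36 36 36 36 3d 52 ec) = c3 95; tag = H(6f 5c 5c 5c 5c c3 95) = bc7b
m4: inner = H(05 36 36 36 36 67 61 61) = d2 34; tag = H(6f 5c 5c 5c 5c d2 34) = 5b8a ← matches

4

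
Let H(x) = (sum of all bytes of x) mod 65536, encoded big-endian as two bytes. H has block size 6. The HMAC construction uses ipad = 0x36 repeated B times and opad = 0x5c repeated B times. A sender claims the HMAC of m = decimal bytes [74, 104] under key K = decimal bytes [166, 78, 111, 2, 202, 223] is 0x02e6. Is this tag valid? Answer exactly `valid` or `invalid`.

valid

Key decimal bytes [166, 78, 111, 2, 202, 223] = a6 4e 6f 02 ca df is exactly B = 6 bytes: K' = a6 4e 6f 02 ca df.
K' ⊕ ipad = 90 78 59 34 fc e9; K' ⊕ opad = fa 12 33 5e 96 83.
Inner hash: sum = 144+120+89+52+252+233+74+104 = 1068 → 04 2c.
Outer hash (recomputed tag): sum = 250+18+51+94+150+131+4+44 = 742 → 02 e6.
Recomputed tag = 02e6; claimed = 02e6 → match.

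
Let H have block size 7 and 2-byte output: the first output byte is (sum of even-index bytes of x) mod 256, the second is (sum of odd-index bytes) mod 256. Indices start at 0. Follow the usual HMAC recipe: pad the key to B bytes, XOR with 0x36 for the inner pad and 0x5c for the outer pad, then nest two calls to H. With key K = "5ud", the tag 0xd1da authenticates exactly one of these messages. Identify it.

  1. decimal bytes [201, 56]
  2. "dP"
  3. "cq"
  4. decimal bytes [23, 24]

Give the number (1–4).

1

Key "5ud" = 35 75 64 is 3 bytes ≤ B = 7; zero-pad to 7 bytes: K' = 35 75 64 00 00 00 00.
K' ⊕ ipad = 03 43 52 36 36 36 36; K' ⊕ opad = 69 29 38 5c 5c 5c 5c.
m1: inner = H(03 43 52 36 36 36 36 c9 38) = f9 78; tag = H(69 29 38 5c 5c 5c 5c f9 78) = d1da ← matches
m2: inner = H(03 43 52 36 36 36 36 64 50) = 11 13; tag = H(69 29 38 5c 5c 5c 5c 11 13) = 6cf2
m3: inner = H(03 43 52 36 36 36 36 63 71) = 32 12; tag = H(69 29 38 5c 5c 5c 5c 32 12) = 6b13
m4: inner = H(03 43 52 36 36 36 36 17 18) = d9 c6; tag = H(69 29 38 5c 5c 5c 5c d9 c6) = 1fba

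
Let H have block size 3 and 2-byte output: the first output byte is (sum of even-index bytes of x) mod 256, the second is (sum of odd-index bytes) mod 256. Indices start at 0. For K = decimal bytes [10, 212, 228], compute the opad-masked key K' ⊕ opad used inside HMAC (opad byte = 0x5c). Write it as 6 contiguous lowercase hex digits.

5688b8

Key decimal bytes [10, 212, 228] = 0a d4 e4 is exactly B = 3 bytes: K' = 0a d4 e4.
XOR each byte with 0x5c: 0a⊕5c=56, d4⊕5c=88, e4⊕5c=b8.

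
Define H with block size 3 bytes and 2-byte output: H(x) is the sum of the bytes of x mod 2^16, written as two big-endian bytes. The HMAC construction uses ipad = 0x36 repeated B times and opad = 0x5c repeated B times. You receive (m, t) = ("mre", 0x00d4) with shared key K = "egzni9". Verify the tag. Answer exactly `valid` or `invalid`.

Key "egzni9" = 65 67 7a 6e 69 39 is 6 bytes > B = 3, so hash it first: H(key) = 02 56, then zero-pad to 3 bytes: K' = 02 56 00.
K' ⊕ ipad = 34 60 36; K' ⊕ opad = 5e 0a 5c.
Inner hash: sum = 52+96+54+109+114+101 = 526 → 02 0e.
Outer hash (recomputed tag): sum = 94+10+92+2+14 = 212 → 00 d4.
Recomputed tag = 00d4; claimed = 00d4 → match.

valid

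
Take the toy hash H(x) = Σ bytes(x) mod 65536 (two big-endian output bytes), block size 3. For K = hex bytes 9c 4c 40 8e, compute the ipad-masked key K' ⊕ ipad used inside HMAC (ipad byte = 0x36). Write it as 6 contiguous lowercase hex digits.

378036

Key hex bytes 9c 4c 40 8e is 4 bytes > B = 3, so hash it first: H(key) = 01 b6, then zero-pad to 3 bytes: K' = 01 b6 00.
XOR each byte with 0x36: 01⊕36=37, b6⊕36=80, 00⊕36=36.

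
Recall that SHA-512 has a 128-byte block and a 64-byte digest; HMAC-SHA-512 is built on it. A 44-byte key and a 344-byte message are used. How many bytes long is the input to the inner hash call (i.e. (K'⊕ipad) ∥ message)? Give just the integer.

Key is 44 ≤ 128 bytes, zero-padded: |K'| = 128.
Inner input = (K'⊕ipad) ∥ m → 128 + 344 = 472 bytes.

472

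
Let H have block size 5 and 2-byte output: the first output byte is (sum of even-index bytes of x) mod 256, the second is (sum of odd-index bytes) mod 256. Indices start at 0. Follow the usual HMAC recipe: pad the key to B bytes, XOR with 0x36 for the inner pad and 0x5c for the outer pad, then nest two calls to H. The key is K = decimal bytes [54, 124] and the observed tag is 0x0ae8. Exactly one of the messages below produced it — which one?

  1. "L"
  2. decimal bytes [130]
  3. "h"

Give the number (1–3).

3

Key decimal bytes [54, 124] = 36 7c is 2 bytes ≤ B = 5; zero-pad to 5 bytes: K' = 36 7c 00 00 00.
K' ⊕ ipad = 00 4a 36 36 36; K' ⊕ opad = 6a 20 5c 5c 5c.
m1: inner = H(00 4a 36 36 36 4c) = 6c cc; tag = H(6a 20 5c 5c 5c 6c cc) = eee8
m2: inner = H(00 4a 36 36 36 82) = 6c 02; tag = H(6a 20 5c 5c 5c 6c 02) = 24e8
m3: inner = H(00 4a 36 36 36 68) = 6c e8; tag = H(6a 20 5c 5c 5c 6c e8) = 0ae8 ← matches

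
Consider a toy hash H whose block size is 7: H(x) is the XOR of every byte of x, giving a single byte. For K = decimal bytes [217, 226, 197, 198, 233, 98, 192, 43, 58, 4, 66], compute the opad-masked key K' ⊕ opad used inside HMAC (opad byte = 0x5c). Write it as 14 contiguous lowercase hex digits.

785c5c5c5c5c5c

Key decimal bytes [217, 226, 197, 198, 233, 98, 192, 43, 58, 4, 66] = d9 e2 c5 c6 e9 62 c0 2b 3a 04 42 is 11 bytes > B = 7, so hash it first: H(key) = 24, then zero-pad to 7 bytes: K' = 24 00 00 00 00 00 00.
XOR each byte with 0x5c: 24⊕5c=78, 00⊕5c=5c, 00⊕5c=5c, 00⊕5c=5c, 00⊕5c=5c, 00⊕5c=5c, 00⊕5c=5c.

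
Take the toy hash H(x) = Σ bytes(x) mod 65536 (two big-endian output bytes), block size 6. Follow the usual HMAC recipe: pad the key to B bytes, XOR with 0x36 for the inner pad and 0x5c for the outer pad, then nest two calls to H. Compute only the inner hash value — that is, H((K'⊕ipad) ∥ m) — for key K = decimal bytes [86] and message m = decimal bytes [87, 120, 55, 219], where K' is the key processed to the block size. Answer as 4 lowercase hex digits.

Key decimal bytes [86] = 56 is 1 byte ≤ B = 6; zero-pad to 6 bytes: K' = 56 00 00 00 00 00.
K' ⊕ ipad = 60 36 36 36 36 36.
Inner input = 60 36 36 36 36 36 ∥ 57 78 37 db.
Inner hash: sum = 96+54+54+54+54+54+87+120+55+219 = 847 → 03 4f.

034f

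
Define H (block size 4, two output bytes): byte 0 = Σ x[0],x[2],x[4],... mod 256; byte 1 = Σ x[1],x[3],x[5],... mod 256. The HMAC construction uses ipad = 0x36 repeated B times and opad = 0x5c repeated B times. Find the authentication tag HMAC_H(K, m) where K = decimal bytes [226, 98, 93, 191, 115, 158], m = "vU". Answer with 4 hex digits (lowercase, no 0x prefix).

Key decimal bytes [226, 98, 93, 191, 115, 158] = e2 62 5d bf 73 9e is 6 bytes > B = 4, so hash it first: H(key) = b2 bf, then zero-pad to 4 bytes: K' = b2 bf 00 00.
K' ⊕ ipad = 84 89 36 36.  K' ⊕ opad = ee e3 5c 5c.
Inner input = (K'⊕ipad) ∥ m = 84 89 36 36 ∥ 76 55.
Inner hash: even-index sum = 304 mod 256 = 48; odd-index sum = 276 mod 256 = 20 → 30 14.
Outer input = (K'⊕opad) ∥ inner = ee e3 5c 5c ∥ 30 14.
Outer hash (tag): even-index sum = 378 mod 256 = 122; odd-index sum = 339 mod 256 = 83 → 7a 53.

7a53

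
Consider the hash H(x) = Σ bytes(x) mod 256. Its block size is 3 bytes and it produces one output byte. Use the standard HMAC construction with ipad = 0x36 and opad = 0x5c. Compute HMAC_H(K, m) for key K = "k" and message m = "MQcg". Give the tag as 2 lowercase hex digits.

20

Key "k" = 6b is 1 byte ≤ B = 3; zero-pad to 3 bytes: K' = 6b 00 00.
K' ⊕ ipad = 5d 36 36.  K' ⊕ opad = 37 5c 5c.
Inner input = (K'⊕ipad) ∥ m = 5d 36 36 ∥ 4d 51 63 67.
Inner hash: sum = 93+54+54+77+81+99+103 = 561; mod 256 = 49 → 31.
Outer input = (K'⊕opad) ∥ inner = 37 5c 5c ∥ 31.
Outer hash (tag): sum = 55+92+92+49 = 288; mod 256 = 32 → 20.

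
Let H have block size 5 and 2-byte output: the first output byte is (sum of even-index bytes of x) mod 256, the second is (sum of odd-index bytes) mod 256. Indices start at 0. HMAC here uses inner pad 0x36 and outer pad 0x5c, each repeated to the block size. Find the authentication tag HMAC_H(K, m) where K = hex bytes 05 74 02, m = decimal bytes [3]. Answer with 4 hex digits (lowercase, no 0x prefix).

8e21

Key hex bytes 05 74 02 is 3 bytes ≤ B = 5; zero-pad to 5 bytes: K' = 05 74 02 00 00.
K' ⊕ ipad = 33 42 34 36 36.  K' ⊕ opad = 59 28 5e 5c 5c.
Inner input = (K'⊕ipad) ∥ m = 33 42 34 36 36 ∥ 03.
Inner hash: even-index sum = 157 mod 256 = 157; odd-index sum = 123 mod 256 = 123 → 9d 7b.
Outer input = (K'⊕opad) ∥ inner = 59 28 5e 5c 5c ∥ 9d 7b.
Outer hash (tag): even-index sum = 398 mod 256 = 142; odd-index sum = 289 mod 256 = 33 → 8e 21.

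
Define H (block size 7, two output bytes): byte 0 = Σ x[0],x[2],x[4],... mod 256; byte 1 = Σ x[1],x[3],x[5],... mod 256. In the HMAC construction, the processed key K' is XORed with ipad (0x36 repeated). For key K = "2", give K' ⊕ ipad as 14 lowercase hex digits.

04363636363636

Key "2" = 32 is 1 byte ≤ B = 7; zero-pad to 7 bytes: K' = 32 00 00 00 00 00 00.
XOR each byte with 0x36: 32⊕36=04, 00⊕36=36, 00⊕36=36, 00⊕36=36, 00⊕36=36, 00⊕36=36, 00⊕36=36.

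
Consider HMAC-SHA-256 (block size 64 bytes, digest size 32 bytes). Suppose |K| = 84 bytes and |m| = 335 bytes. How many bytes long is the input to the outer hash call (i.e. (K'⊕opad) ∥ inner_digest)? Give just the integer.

Key is 84 > 64 bytes, so it is hashed to 32 bytes then zero-padded to 64: |K'| = 64.
Outer input = (K'⊕opad) ∥ H(inner) → 64 + 32 = 96 bytes.

96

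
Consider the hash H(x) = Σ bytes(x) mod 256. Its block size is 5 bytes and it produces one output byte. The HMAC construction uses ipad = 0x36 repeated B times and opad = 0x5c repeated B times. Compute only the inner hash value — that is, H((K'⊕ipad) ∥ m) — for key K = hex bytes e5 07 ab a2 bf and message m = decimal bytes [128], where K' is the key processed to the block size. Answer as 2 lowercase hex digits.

3e

Key hex bytes e5 07 ab a2 bf is exactly B = 5 bytes: K' = e5 07 ab a2 bf.
K' ⊕ ipad = d3 31 9d 94 89.
Inner input = d3 31 9d 94 89 ∥ 80.
Inner hash: sum = 211+49+157+148+137+128 = 830; mod 256 = 62 → 3e.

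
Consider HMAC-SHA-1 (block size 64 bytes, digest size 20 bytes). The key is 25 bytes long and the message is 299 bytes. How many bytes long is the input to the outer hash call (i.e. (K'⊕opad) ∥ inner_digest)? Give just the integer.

84

Key is 25 ≤ 64 bytes, zero-padded: |K'| = 64.
Outer input = (K'⊕opad) ∥ H(inner) → 64 + 20 = 84 bytes.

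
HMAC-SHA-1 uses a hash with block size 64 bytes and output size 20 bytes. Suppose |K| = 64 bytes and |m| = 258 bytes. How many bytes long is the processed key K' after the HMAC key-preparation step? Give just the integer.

64

Key is 64 ≤ 64 bytes, zero-padded: |K'| = 64.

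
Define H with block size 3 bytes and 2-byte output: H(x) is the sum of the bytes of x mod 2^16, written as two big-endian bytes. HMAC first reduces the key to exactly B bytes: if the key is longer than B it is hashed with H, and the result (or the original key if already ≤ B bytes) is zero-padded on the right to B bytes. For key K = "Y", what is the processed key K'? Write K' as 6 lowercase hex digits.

Key "Y" = 59 is 1 byte ≤ B = 3; zero-pad to 3 bytes: K' = 59 00 00.

590000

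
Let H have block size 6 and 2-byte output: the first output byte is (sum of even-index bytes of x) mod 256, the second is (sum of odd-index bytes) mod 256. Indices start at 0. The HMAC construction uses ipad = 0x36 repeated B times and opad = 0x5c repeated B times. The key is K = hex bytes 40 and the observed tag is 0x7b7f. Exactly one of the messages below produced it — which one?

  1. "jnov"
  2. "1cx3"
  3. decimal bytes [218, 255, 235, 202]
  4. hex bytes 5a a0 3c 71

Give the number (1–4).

3

Key hex bytes 40 is 1 byte ≤ B = 6; zero-pad to 6 bytes: K' = 40 00 00 00 00 00.
K' ⊕ ipad = 76 36 36 36 36 36; K' ⊕ opad = 1c 5c 5c 5c 5c 5c.
m1: inner = H(76 36 36 36 36 36 6a 6e 6f 76) = bb 86; tag = H(1c 5c 5c 5c 5c 5c bb 86) = 8f9a
m2: inner = H(76 36 36 36 36 36 31 63 78 33) = 8b 38; tag = H(1c 5c 5c 5c 5c 5c 8b 38) = 5f4c
m3: inner = H(76 36 36 36 36 36 da ff eb ca) = a7 6b; tag = H(1c 5c 5c 5c 5c 5c a7 6b) = 7b7f ← matches
m4: inner = H(76 36 36 36 36 36 5a a0 3c 71) = 78 b3; tag = H(1c 5c 5c 5c 5c 5c 78 b3) = 4cc7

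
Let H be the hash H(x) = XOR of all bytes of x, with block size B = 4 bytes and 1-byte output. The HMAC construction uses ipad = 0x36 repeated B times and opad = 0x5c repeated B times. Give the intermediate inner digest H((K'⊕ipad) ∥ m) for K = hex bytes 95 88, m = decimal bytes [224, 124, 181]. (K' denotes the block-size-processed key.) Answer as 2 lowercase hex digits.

34

Key hex bytes 95 88 is 2 bytes ≤ B = 4; zero-pad to 4 bytes: K' = 95 88 00 00.
K' ⊕ ipad = a3 be 36 36.
Inner input = a3 be 36 36 ∥ e0 7c b5.
Inner hash: XOR a3⊕be⊕36⊕36⊕e0⊕7c⊕b5 = 34.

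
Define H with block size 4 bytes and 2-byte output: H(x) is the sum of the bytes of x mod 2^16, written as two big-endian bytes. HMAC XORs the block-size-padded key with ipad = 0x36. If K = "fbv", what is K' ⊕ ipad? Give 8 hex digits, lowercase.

Key "fbv" = 66 62 76 is 3 bytes ≤ B = 4; zero-pad to 4 bytes: K' = 66 62 76 00.
XOR each byte with 0x36: 66⊕36=50, 62⊕36=54, 76⊕36=40, 00⊕36=36.

50544036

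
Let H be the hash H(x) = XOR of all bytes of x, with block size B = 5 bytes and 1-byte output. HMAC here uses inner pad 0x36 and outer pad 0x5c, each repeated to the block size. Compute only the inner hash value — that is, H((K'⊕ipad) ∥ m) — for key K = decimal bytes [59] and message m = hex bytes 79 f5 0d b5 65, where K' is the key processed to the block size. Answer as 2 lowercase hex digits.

Key decimal bytes [59] = 3b is 1 byte ≤ B = 5; zero-pad to 5 bytes: K' = 3b 00 00 00 00.
K' ⊕ ipad = 0d 36 36 36 36.
Inner input = 0d 36 36 36 36 ∥ 79 f5 0d b5 65.
Inner hash: XOR 0d⊕36⊕36⊕36⊕36⊕79⊕f5⊕0d⊕b5⊕65 = 5c.

5c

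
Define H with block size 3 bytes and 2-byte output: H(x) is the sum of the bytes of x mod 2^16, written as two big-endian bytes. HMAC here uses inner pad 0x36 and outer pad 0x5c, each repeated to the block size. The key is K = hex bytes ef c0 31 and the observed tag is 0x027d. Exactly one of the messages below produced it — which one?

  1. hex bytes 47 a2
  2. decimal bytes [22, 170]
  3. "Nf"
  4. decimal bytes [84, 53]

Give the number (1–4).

Key hex bytes ef c0 31 is exactly B = 3 bytes: K' = ef c0 31.
K' ⊕ ipad = d9 f6 07; K' ⊕ opad = b3 9c 6d.
m1: inner = H(d9 f6 07 47 a2) = 02 bf; tag = H(b3 9c 6d 02 bf) = 027d ← matches
m2: inner = H(d9 f6 07 16 aa) = 02 96; tag = H(b3 9c 6d 02 96) = 0254
m3: inner = H(d9 f6 07 4e 66) = 02 8a; tag = H(b3 9c 6d 02 8a) = 0248
m4: inner = H(d9 f6 07 54 35) = 02 5f; tag = H(b3 9c 6d 02 5f) = 021d

1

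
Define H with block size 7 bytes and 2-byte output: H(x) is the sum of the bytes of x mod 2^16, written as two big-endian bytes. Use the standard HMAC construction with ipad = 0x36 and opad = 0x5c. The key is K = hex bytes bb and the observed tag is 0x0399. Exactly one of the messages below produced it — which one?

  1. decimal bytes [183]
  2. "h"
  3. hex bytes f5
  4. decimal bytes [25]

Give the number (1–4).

Key hex bytes bb is 1 byte ≤ B = 7; zero-pad to 7 bytes: K' = bb 00 00 00 00 00 00.
K' ⊕ ipad = 8d 36 36 36 36 36 36; K' ⊕ opad = e7 5c 5c 5c 5c 5c 5c.
m1: inner = H(8d 36 36 36 36 36 36 b7) = 02 88; tag = H(e7 5c 5c 5c 5c 5c 5c 02 88) = 0399 ← matches
m2: inner = H(8d 36 36 36 36 36 36 68) = 02 39; tag = H(e7 5c 5c 5c 5c 5c 5c 02 39) = 034a
m3: inner = H(8d 36 36 36 36 36 36 f5) = 02 c6; tag = H(e7 5c 5c 5c 5c 5c 5c 02 c6) = 03d7
m4: inner = H(8d 36 36 36 36 36 36 19) = 01 ea; tag = H(e7 5c 5c 5c 5c 5c 5c 01 ea) = 03fa

1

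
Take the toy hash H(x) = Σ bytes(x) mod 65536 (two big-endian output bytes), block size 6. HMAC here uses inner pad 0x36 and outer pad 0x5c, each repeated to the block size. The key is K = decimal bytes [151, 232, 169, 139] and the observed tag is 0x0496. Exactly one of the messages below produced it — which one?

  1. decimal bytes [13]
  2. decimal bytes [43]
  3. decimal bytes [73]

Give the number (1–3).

3

Key decimal bytes [151, 232, 169, 139] = 97 e8 a9 8b is 4 bytes ≤ B = 6; zero-pad to 6 bytes: K' = 97 e8 a9 8b 00 00.
K' ⊕ ipad = a1 de 9f bd 36 36; K' ⊕ opad = cb b4 f5 d7 5c 5c.
m1: inner = H(a1 de 9f bd 36 36 0d) = 03 54; tag = H(cb b4 f5 d7 5c 5c 03 54) = 045a
m2: inner = H(a1 de 9f bd 36 36 2b) = 03 72; tag = H(cb b4 f5 d7 5c 5c 03 72) = 0478
m3: inner = H(a1 de 9f bd 36 36 49) = 03 90; tag = H(cb b4 f5 d7 5c 5c 03 90) = 0496 ← matches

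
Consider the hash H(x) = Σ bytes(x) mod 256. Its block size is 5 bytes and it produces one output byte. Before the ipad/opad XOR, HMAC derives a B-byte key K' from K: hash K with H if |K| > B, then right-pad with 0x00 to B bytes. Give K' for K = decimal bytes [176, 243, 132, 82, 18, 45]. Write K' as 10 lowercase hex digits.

|K| = 6 > B = 5, so first hash the key.
H(K): sum = 176+243+132+82+18+45 = 696; mod 256 = 184 → b8.
Zero-pad H(K) = b8 to 5 bytes: K' = b8 00 00 00 00.

b800000000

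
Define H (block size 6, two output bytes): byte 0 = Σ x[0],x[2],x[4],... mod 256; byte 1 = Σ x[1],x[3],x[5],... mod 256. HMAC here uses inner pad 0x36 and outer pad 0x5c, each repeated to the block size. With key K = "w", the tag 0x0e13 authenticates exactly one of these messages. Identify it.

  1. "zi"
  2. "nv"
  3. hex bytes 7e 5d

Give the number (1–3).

Key "w" = 77 is 1 byte ≤ B = 6; zero-pad to 6 bytes: K' = 77 00 00 00 00 00.
K' ⊕ ipad = 41 36 36 36 36 36; K' ⊕ opad = 2b 5c 5c 5c 5c 5c.
m1: inner = H(41 36 36 36 36 36 7a 69) = 27 0b; tag = H(2b 5c 5c 5c 5c 5c 27 0b) = 0a1f
m2: inner = H(41 36 36 36 36 36 6e 76) = 1b 18; tag = H(2b 5c 5c 5c 5c 5c 1b 18) = fe2c
m3: inner = H(41 36 36 36 36 36 7e 5d) = 2b ff; tag = H(2b 5c 5c 5c 5c 5c 2b ff) = 0e13 ← matches

3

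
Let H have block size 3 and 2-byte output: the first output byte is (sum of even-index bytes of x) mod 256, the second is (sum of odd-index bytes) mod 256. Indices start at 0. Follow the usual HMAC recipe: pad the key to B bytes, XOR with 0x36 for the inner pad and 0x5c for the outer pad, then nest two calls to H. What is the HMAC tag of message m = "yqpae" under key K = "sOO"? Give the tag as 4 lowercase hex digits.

09a3

Key "sOO" = 73 4f 4f is exactly B = 3 bytes: K' = 73 4f 4f.
K' ⊕ ipad = 45 79 79.  K' ⊕ opad = 2f 13 13.
Inner input = (K'⊕ipad) ∥ m = 45 79 79 ∥ 79 71 70 61 65.
Inner hash: even-index sum = 400 mod 256 = 144; odd-index sum = 455 mod 256 = 199 → 90 c7.
Outer input = (K'⊕opad) ∥ inner = 2f 13 13 ∥ 90 c7.
Outer hash (tag): even-index sum = 265 mod 256 = 9; odd-index sum = 163 mod 256 = 163 → 09 a3.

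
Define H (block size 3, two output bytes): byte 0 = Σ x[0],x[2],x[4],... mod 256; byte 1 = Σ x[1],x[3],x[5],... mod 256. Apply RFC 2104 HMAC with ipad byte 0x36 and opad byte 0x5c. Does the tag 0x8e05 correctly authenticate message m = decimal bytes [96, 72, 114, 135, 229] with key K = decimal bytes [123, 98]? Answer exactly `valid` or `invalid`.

invalid

Key decimal bytes [123, 98] = 7b 62 is 2 bytes ≤ B = 3; zero-pad to 3 bytes: K' = 7b 62 00.
K' ⊕ ipad = 4d 54 36; K' ⊕ opad = 27 3e 5c.
Inner hash: even-index sum = 338 mod 256 = 82; odd-index sum = 523 mod 256 = 11 → 52 0b.
Outer hash (recomputed tag): even-index sum = 142 mod 256 = 142; odd-index sum = 144 mod 256 = 144 → 8e 90.
Recomputed tag = 8e90; claimed = 8e05 → mismatch.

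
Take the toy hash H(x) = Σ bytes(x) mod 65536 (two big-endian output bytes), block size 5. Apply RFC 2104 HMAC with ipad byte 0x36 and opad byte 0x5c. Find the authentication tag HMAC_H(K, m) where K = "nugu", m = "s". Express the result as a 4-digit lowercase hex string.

01f4

Key "nugu" = 6e 75 67 75 is 4 bytes ≤ B = 5; zero-pad to 5 bytes: K' = 6e 75 67 75 00.
K' ⊕ ipad = 58 43 51 43 36.  K' ⊕ opad = 32 29 3b 29 5c.
Inner input = (K'⊕ipad) ∥ m = 58 43 51 43 36 ∥ 73.
Inner hash: sum = 88+67+81+67+54+115 = 472 → 01 d8.
Outer input = (K'⊕opad) ∥ inner = 32 29 3b 29 5c ∥ 01 d8.
Outer hash (tag): sum = 50+41+59+41+92+1+216 = 500 → 01 f4.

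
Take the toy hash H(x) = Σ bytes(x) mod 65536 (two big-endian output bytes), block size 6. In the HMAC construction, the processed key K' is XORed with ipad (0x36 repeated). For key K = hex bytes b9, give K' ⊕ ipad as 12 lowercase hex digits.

8f3636363636

Key hex bytes b9 is 1 byte ≤ B = 6; zero-pad to 6 bytes: K' = b9 00 00 00 00 00.
XOR each byte with 0x36: b9⊕36=8f, 00⊕36=36, 00⊕36=36, 00⊕36=36, 00⊕36=36, 00⊕36=36.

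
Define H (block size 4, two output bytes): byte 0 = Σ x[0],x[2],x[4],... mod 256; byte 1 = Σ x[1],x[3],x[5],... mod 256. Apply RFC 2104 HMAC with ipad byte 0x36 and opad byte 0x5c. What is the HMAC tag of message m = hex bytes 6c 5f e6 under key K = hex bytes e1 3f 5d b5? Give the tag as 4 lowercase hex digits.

Key hex bytes e1 3f 5d b5 is exactly B = 4 bytes: K' = e1 3f 5d b5.
K' ⊕ ipad = d7 09 6b 83.  K' ⊕ opad = bd 63 01 e9.
Inner input = (K'⊕ipad) ∥ m = d7 09 6b 83 ∥ 6c 5f e6.
Inner hash: even-index sum = 660 mod 256 = 148; odd-index sum = 235 mod 256 = 235 → 94 eb.
Outer input = (K'⊕opad) ∥ inner = bd 63 01 e9 ∥ 94 eb.
Outer hash (tag): even-index sum = 338 mod 256 = 82; odd-index sum = 567 mod 256 = 55 → 52 37.

5237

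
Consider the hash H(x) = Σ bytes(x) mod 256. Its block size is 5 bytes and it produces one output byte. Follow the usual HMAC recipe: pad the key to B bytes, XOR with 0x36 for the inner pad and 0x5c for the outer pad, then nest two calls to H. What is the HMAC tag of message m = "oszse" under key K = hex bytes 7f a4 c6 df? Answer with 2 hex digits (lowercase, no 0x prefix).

Key hex bytes 7f a4 c6 df is 4 bytes ≤ B = 5; zero-pad to 5 bytes: K' = 7f a4 c6 df 00.
K' ⊕ ipad = 49 92 f0 e9 36.  K' ⊕ opad = 23 f8 9a 83 5c.
Inner input = (K'⊕ipad) ∥ m = 49 92 f0 e9 36 ∥ 6f 73 7a 73 65.
Inner hash: sum = 73+146+240+233+54+111+115+122+115+101 = 1310; mod 256 = 30 → 1e.
Outer input = (K'⊕opad) ∥ inner = 23 f8 9a 83 5c ∥ 1e.
Outer hash (tag): sum = 35+248+154+131+92+30 = 690; mod 256 = 178 → b2.

b2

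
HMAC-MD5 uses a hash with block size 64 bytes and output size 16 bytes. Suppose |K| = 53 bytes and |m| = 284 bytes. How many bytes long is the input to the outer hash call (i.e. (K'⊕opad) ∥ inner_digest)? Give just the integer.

Key is 53 ≤ 64 bytes, zero-padded: |K'| = 64.
Outer input = (K'⊕opad) ∥ H(inner) → 64 + 16 = 80 bytes.

80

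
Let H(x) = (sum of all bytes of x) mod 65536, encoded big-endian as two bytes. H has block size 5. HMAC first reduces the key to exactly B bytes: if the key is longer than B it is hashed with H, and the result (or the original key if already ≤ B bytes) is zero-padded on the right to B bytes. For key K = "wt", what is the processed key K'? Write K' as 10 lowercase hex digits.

Key "wt" = 77 74 is 2 bytes ≤ B = 5; zero-pad to 5 bytes: K' = 77 74 00 00 00.

7774000000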